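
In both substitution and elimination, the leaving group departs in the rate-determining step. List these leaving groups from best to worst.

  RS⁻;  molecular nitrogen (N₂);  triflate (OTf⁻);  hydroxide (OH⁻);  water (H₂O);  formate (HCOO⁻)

Rank by basicity of the departing species: weakest base leaves most easily.
molecular nitrogen (N₂): no meaningful conjugate acid; N₂ departs as an exceptionally stable neutral molecule
triflate (OTf⁻): pKₐ(CF₃SO₃H (triflic acid)) ≈ -14
water (H₂O): pKₐ(H₃O⁺) ≈ -1.7 — neutral; leaves from a protonated alcohol (R–OH₂⁺)
formate (HCOO⁻): pKₐ(HCOOH) ≈ 3.8 — resonance-stabilised carboxylate
RS⁻: pKₐ(RSH (a thiol)) ≈ 10.5
hydroxide (OH⁻): pKₐ(H₂O) ≈ 15.7

molecular nitrogen (N₂) > triflate (OTf⁻) > water (H₂O) > formate (HCOO⁻) > RS⁻ > hydroxide (OH⁻)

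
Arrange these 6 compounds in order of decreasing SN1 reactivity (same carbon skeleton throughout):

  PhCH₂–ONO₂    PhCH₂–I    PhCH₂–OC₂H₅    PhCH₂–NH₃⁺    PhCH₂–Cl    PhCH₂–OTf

Identical carbon frameworks mean the comparison reduces to leaving-group quality.
A good leaving group is a weak base: the lower the pKₐ of its conjugate acid, the more readily it departs.
PhCH₂–OTf loses OTf⁻: pKₐ(CF₃SO₃H (triflic acid)) ≈ -14
PhCH₂–I loses I⁻: pKₐ(HI) ≈ -10
PhCH₂–Cl loses Cl⁻: pKₐ(HCl) ≈ -7
PhCH₂–ONO₂ loses NO₃⁻: pKₐ(HNO₃) ≈ -1.3
PhCH₂–NH₃⁺ loses NH₃: pKₐ(NH₄⁺) ≈ 9.2
PhCH₂–OC₂H₅ loses CH₃CH₂O⁻: pKₐ(CH₃CH₂OH) ≈ 16

PhCH₂–OTf > PhCH₂–I > PhCH₂–Cl > PhCH₂–ONO₂ > PhCH₂–NH₃⁺ > PhCH₂–OC₂H₅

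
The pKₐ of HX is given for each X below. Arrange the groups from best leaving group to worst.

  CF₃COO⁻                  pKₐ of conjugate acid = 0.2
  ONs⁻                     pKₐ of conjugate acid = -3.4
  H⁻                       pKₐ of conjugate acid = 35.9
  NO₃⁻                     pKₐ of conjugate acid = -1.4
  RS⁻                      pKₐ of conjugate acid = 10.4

Lower conjugate-acid pKₐ ⇒ weaker base ⇒ better leaving group.
Sorting by the given values: ONs⁻ (-3.4), NO₃⁻ (-1.4), CF₃COO⁻ (0.2), RS⁻ (10.4), H⁻ (35.9).

ONs⁻ > NO₃⁻ > CF₃COO⁻ > RS⁻ > H⁻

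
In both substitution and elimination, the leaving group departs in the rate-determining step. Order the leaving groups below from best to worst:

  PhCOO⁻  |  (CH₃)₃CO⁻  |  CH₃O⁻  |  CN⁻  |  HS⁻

Rank by basicity of the departing species: weakest base leaves most easily.
PhCOO⁻: pKₐ(C₆H₅COOH) ≈ 4.2
HS⁻: pKₐ(H₂S) ≈ 7
CN⁻: pKₐ(HCN) ≈ 9.2
CH₃O⁻: pKₐ(CH₃OH) ≈ 15.5
(CH₃)₃CO⁻: pKₐ(t-BuOH) ≈ 18

PhCOO⁻ > HS⁻ > CN⁻ > CH₃O⁻ > (CH₃)₃CO⁻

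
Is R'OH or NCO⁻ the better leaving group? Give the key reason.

R'OH

R'OH is the better leaving group.
pKₐ(R'OH₂⁺) ≈ -2.4 versus pKₐ(HOCN) ≈ 3.5: R'OH is the much weaker base.
Neutral; leaves from a protonated ether (an oxonium ion, R–O(H)R'⁺).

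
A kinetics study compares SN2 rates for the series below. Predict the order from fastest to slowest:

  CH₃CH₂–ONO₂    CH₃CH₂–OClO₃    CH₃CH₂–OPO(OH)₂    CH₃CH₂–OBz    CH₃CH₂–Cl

Same R in every case — rank the leaving groups.
Rank by basicity of the departing species: weakest base leaves most easily.
CH₃CH₂–OClO₃ loses ClO₄⁻: pKₐ(HClO₄) ≈ -10
CH₃CH₂–Cl loses Cl⁻: pKₐ(HCl) ≈ -7
CH₃CH₂–ONO₂ loses NO₃⁻: pKₐ(HNO₃) ≈ -1.3
CH₃CH₂–OPO(OH)₂ loses H₂PO₄⁻: pKₐ(H₃PO₄) ≈ 2.1
CH₃CH₂–OBz loses PhCOO⁻: pKₐ(C₆H₅COOH) ≈ 4.2

CH₃CH₂–OClO₃ > CH₃CH₂–Cl > CH₃CH₂–ONO₂ > CH₃CH₂–OPO(OH)₂ > CH₃CH₂–OBz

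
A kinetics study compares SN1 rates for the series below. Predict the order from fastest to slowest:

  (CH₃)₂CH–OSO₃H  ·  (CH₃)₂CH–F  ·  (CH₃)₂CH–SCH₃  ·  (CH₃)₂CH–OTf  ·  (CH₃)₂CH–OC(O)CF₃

(CH₃)₂CH–OTf > (CH₃)₂CH–OSO₃H > (CH₃)₂CH–OC(O)CF₃ > (CH₃)₂CH–F > (CH₃)₂CH–SCH₃

Same R in every case — rank the leaving groups.
Leaving-group ability tracks the stability of the departed species; conjugate-acid pKₐ is the usual yardstick (lower pKₐ → better LG).
(CH₃)₂CH–OTf loses OTf⁻: pKₐ(CF₃SO₃H (triflic acid)) ≈ -14
(CH₃)₂CH–OSO₃H loses HSO₄⁻: pKₐ(H₂SO₄) ≈ -3
(CH₃)₂CH–OC(O)CF₃ loses CF₃COO⁻: pKₐ(CF₃COOH) ≈ 0.2
(CH₃)₂CH–F loses F⁻: pKₐ(HF) ≈ 3.2
(CH₃)₂CH–SCH₃ loses RS⁻: pKₐ(RSH (a thiol)) ≈ 10.5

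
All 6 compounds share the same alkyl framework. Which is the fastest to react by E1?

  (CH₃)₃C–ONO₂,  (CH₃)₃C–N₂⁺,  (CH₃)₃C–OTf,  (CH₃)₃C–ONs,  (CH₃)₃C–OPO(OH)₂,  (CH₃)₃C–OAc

(CH₃)₃C–N₂⁺

The skeletons are identical, so relative rate is governed entirely by leaving-group ability.
Leaving-group ability tracks the stability of the departed species; conjugate-acid pKₐ is the usual yardstick (lower pKₐ → better LG).
(CH₃)₃C–N₂⁺ loses N₂: no meaningful conjugate acid; N₂ departs as an exceptionally stable neutral molecule
(CH₃)₃C–OTf loses OTf⁻: pKₐ(CF₃SO₃H (triflic acid)) ≈ -14
(CH₃)₃C–ONs loses ONs⁻: pKₐ(p-O₂NC₆H₄SO₃H) ≈ -3.5
(CH₃)₃C–ONO₂ loses NO₃⁻: pKₐ(HNO₃) ≈ -1.3
(CH₃)₃C–OPO(OH)₂ loses H₂PO₄⁻: pKₐ(H₃PO₄) ≈ 2.1
(CH₃)₃C–OAc loses AcO⁻: pKₐ(CH₃COOH) ≈ 4.8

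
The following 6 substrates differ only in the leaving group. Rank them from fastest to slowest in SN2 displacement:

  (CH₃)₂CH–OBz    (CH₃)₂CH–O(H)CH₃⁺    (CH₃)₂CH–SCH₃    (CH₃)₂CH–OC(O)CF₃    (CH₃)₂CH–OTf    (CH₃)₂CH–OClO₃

With the same alkyl group throughout, only the leaving group differentiates the rates.
Leaving-group ability tracks the stability of the departed species; conjugate-acid pKₐ is the usual yardstick (lower pKₐ → better LG).
(CH₃)₂CH–OTf loses OTf⁻: pKₐ(CF₃SO₃H (triflic acid)) ≈ -14
(CH₃)₂CH–OClO₃ loses ClO₄⁻: pKₐ(HClO₄) ≈ -10
(CH₃)₂CH–O(H)CH₃⁺ loses R'OH: pKₐ(R'OH₂⁺) ≈ -2.4
(CH₃)₂CH–OC(O)CF₃ loses CF₃COO⁻: pKₐ(CF₃COOH) ≈ 0.2
(CH₃)₂CH–OBz loses PhCOO⁻: pKₐ(C₆H₅COOH) ≈ 4.2
(CH₃)₂CH–SCH₃ loses RS⁻: pKₐ(RSH (a thiol)) ≈ 10.5

(CH₃)₂CH–OTf > (CH₃)₂CH–OClO₃ > (CH₃)₂CH–O(H)CH₃⁺ > (CH₃)₂CH–OC(O)CF₃ > (CH₃)₂CH–OBz > (CH₃)₂CH–SCH₃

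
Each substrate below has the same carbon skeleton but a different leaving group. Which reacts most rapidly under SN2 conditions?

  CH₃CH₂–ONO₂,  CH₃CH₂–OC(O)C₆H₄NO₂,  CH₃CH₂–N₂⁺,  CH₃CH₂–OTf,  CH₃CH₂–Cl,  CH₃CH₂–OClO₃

CH₃CH₂–N₂⁺

The skeletons are identical, so relative rate is governed entirely by leaving-group ability.
Rank by basicity of the departing species: weakest base leaves most easily.
CH₃CH₂–N₂⁺ loses N₂: no meaningful conjugate acid; N₂ departs as an exceptionally stable neutral molecule
CH₃CH₂–OTf loses OTf⁻: pKₐ(CF₃SO₃H (triflic acid)) ≈ -14
CH₃CH₂–OClO₃ loses ClO₄⁻: pKₐ(HClO₄) ≈ -10
CH₃CH₂–Cl loses Cl⁻: pKₐ(HCl) ≈ -7
CH₃CH₂–ONO₂ loses NO₃⁻: pKₐ(HNO₃) ≈ -1.3
CH₃CH₂–OC(O)C₆H₄NO₂ loses p-O₂N–C₆H₄–COO⁻: pKₐ(p-nitrobenzoic acid) ≈ 3.4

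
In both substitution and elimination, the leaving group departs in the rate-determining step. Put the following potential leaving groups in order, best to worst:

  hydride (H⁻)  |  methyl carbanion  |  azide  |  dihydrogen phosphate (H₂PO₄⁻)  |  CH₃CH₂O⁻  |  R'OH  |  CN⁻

R'OH > dihydrogen phosphate (H₂PO₄⁻) > azide > CN⁻ > CH₃CH₂O⁻ > hydride (H⁻) > methyl carbanion

A good leaving group is a weak base: the lower the pKₐ of its conjugate acid, the more readily it departs.
R'OH: pKₐ(R'OH₂⁺) ≈ -2.4
dihydrogen phosphate (H₂PO₄⁻): pKₐ(H₃PO₄) ≈ 2.1
azide: pKₐ(HN₃) ≈ 4.7
CN⁻: pKₐ(HCN) ≈ 9.2
CH₃CH₂O⁻: pKₐ(CH₃CH₂OH) ≈ 16
hydride (H⁻): pKₐ(H₂) ≈ 36
methyl carbanion: pKₐ(CH₄) ≈ 48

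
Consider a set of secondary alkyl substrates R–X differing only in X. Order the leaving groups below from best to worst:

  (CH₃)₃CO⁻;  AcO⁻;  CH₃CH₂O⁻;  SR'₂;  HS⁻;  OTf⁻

A good leaving group is a weak base: the lower the pKₐ of its conjugate acid, the more readily it departs.
OTf⁻: pKₐ(CF₃SO₃H (triflic acid)) ≈ -14
SR'₂: pKₐ(R'₂SH⁺) ≈ -7
AcO⁻: pKₐ(CH₃COOH) ≈ 4.8
HS⁻: pKₐ(H₂S) ≈ 7
CH₃CH₂O⁻: pKₐ(CH₃CH₂OH) ≈ 16
(CH₃)₃CO⁻: pKₐ(t-BuOH) ≈ 18

OTf⁻ > SR'₂ > AcO⁻ > HS⁻ > CH₃CH₂O⁻ > (CH₃)₃CO⁻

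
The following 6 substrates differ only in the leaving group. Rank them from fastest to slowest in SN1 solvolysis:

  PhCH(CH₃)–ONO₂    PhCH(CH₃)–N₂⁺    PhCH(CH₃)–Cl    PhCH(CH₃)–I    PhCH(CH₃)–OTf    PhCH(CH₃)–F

PhCH(CH₃)–N₂⁺ > PhCH(CH₃)–OTf > PhCH(CH₃)–I > PhCH(CH₃)–Cl > PhCH(CH₃)–ONO₂ > PhCH(CH₃)–F

Identical carbon frameworks mean the comparison reduces to leaving-group quality.
Rank by basicity of the departing species: weakest base leaves most easily.
PhCH(CH₃)–N₂⁺ loses N₂: no meaningful conjugate acid; N₂ departs as an exceptionally stable neutral molecule
PhCH(CH₃)–OTf loses OTf⁻: pKₐ(CF₃SO₃H (triflic acid)) ≈ -14
PhCH(CH₃)–I loses I⁻: pKₐ(HI) ≈ -10
PhCH(CH₃)–Cl loses Cl⁻: pKₐ(HCl) ≈ -7
PhCH(CH₃)–ONO₂ loses NO₃⁻: pKₐ(HNO₃) ≈ -1.3
PhCH(CH₃)–F loses F⁻: pKₐ(HF) ≈ 3.2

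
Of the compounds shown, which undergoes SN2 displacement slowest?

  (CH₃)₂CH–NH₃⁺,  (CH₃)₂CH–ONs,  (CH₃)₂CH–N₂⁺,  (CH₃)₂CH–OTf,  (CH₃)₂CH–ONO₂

(CH₃)₂CH–NH₃⁺

The skeletons are identical, so relative rate is governed entirely by leaving-group ability.
The more stable X⁻ (or X) is on its own — i.e. the weaker a base it is — the better a leaving group it makes.
(CH₃)₂CH–N₂⁺ loses N₂: no meaningful conjugate acid; N₂ departs as an exceptionally stable neutral molecule
(CH₃)₂CH–OTf loses OTf⁻: pKₐ(CF₃SO₃H (triflic acid)) ≈ -14
(CH₃)₂CH–ONs loses ONs⁻: pKₐ(p-O₂NC₆H₄SO₃H) ≈ -3.5
(CH₃)₂CH–ONO₂ loses NO₃⁻: pKₐ(HNO₃) ≈ -1.3
(CH₃)₂CH–NH₃⁺ loses NH₃: pKₐ(NH₄⁺) ≈ 9.2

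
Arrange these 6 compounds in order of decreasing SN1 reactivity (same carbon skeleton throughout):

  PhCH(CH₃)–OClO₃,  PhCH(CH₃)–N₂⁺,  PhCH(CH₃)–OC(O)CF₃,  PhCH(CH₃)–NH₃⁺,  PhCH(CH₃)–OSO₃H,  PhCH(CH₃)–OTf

PhCH(CH₃)–N₂⁺ > PhCH(CH₃)–OTf > PhCH(CH₃)–OClO₃ > PhCH(CH₃)–OSO₃H > PhCH(CH₃)–OC(O)CF₃ > PhCH(CH₃)–NH₃⁺

Identical carbon frameworks mean the comparison reduces to leaving-group quality.
Rank by basicity of the departing species: weakest base leaves most easily.
PhCH(CH₃)–N₂⁺ loses N₂: no meaningful conjugate acid; N₂ departs as an exceptionally stable neutral molecule
PhCH(CH₃)–OTf loses OTf⁻: pKₐ(CF₃SO₃H (triflic acid)) ≈ -14
PhCH(CH₃)–OClO₃ loses ClO₄⁻: pKₐ(HClO₄) ≈ -10
PhCH(CH₃)–OSO₃H loses HSO₄⁻: pKₐ(H₂SO₄) ≈ -3
PhCH(CH₃)–OC(O)CF₃ loses CF₃COO⁻: pKₐ(CF₃COOH) ≈ 0.2
PhCH(CH₃)–NH₃⁺ loses NH₃: pKₐ(NH₄⁺) ≈ 9.2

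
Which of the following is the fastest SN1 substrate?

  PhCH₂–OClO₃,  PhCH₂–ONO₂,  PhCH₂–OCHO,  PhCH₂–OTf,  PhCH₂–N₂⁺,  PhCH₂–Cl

The skeletons are identical, so relative rate is governed entirely by leaving-group ability.
Rank by basicity of the departing species: weakest base leaves most easily.
PhCH₂–N₂⁺ loses N₂: no meaningful conjugate acid; N₂ departs as an exceptionally stable neutral molecule
PhCH₂–OTf loses OTf⁻: pKₐ(CF₃SO₃H (triflic acid)) ≈ -14
PhCH₂–OClO₃ loses ClO₄⁻: pKₐ(HClO₄) ≈ -10
PhCH₂–Cl loses Cl⁻: pKₐ(HCl) ≈ -7
PhCH₂–ONO₂ loses NO₃⁻: pKₐ(HNO₃) ≈ -1.3
PhCH₂–OCHO loses HCOO⁻: pKₐ(HCOOH) ≈ 3.8

PhCH₂–N₂⁺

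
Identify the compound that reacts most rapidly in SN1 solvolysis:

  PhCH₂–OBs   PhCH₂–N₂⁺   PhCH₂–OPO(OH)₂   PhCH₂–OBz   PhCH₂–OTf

PhCH₂–N₂⁺

Same R in every case — rank the leaving groups.
The more stable X⁻ (or X) is on its own — i.e. the weaker a base it is — the better a leaving group it makes.
PhCH₂–N₂⁺ loses N₂: no meaningful conjugate acid; N₂ departs as an exceptionally stable neutral molecule
PhCH₂–OTf loses OTf⁻: pKₐ(CF₃SO₃H (triflic acid)) ≈ -14
PhCH₂–OBs loses OBs⁻: pKₐ(p-BrC₆H₄SO₃H) ≈ -2.8
PhCH₂–OPO(OH)₂ loses H₂PO₄⁻: pKₐ(H₃PO₄) ≈ 2.1
PhCH₂–OBz loses PhCOO⁻: pKₐ(C₆H₅COOH) ≈ 4.2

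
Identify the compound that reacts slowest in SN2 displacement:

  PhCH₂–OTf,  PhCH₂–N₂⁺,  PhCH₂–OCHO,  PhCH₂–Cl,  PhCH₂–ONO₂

With the same alkyl group throughout, only the leaving group differentiates the rates.
The more stable X⁻ (or X) is on its own — i.e. the weaker a base it is — the better a leaving group it makes.
PhCH₂–N₂⁺ loses N₂: no meaningful conjugate acid; N₂ departs as an exceptionally stable neutral molecule
PhCH₂–OTf loses OTf⁻: pKₐ(CF₃SO₃H (triflic acid)) ≈ -14
PhCH₂–Cl loses Cl⁻: pKₐ(HCl) ≈ -7
PhCH₂–ONO₂ loses NO₃⁻: pKₐ(HNO₃) ≈ -1.3
PhCH₂–OCHO loses HCOO⁻: pKₐ(HCOOH) ≈ 3.8

PhCH₂–OCHO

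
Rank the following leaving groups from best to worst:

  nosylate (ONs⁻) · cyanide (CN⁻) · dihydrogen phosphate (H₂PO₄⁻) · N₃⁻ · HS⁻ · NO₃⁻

Rank by basicity of the departing species: weakest base leaves most easily.
nosylate (ONs⁻): pKₐ(p-O₂NC₆H₄SO₃H) ≈ -3.5
NO₃⁻: pKₐ(HNO₃) ≈ -1.3
dihydrogen phosphate (H₂PO₄⁻): pKₐ(H₃PO₄) ≈ 2.1
N₃⁻: pKₐ(HN₃) ≈ 4.7
HS⁻: pKₐ(H₂S) ≈ 7
cyanide (CN⁻): pKₐ(HCN) ≈ 9.2

nosylate (ONs⁻) > NO₃⁻ > dihydrogen phosphate (H₂PO₄⁻) > N₃⁻ > HS⁻ > cyanide (CN⁻)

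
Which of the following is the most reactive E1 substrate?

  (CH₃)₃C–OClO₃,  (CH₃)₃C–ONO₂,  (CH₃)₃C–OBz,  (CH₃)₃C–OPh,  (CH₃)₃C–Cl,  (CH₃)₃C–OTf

With the same alkyl group throughout, only the leaving group differentiates the rates.
A good leaving group is a weak base: the lower the pKₐ of its conjugate acid, the more readily it departs.
(CH₃)₃C–OTf loses OTf⁻: pKₐ(CF₃SO₃H (triflic acid)) ≈ -14
(CH₃)₃C–OClO₃ loses ClO₄⁻: pKₐ(HClO₄) ≈ -10
(CH₃)₃C–Cl loses Cl⁻: pKₐ(HCl) ≈ -7
(CH₃)₃C–ONO₂ loses NO₃⁻: pKₐ(HNO₃) ≈ -1.3
(CH₃)₃C–OBz loses PhCOO⁻: pKₐ(C₆H₅COOH) ≈ 4.2
(CH₃)₃C–OPh loses PhO⁻: pKₐ(C₆H₅OH (phenol)) ≈ 10

(CH₃)₃C–OTf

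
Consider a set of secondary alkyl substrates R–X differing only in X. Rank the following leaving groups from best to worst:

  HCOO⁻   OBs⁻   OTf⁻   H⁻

Rank by basicity of the departing species: weakest base leaves most easily.
OTf⁻: pKₐ(CF₃SO₃H (triflic acid)) ≈ -14
OBs⁻: pKₐ(p-BrC₆H₄SO₃H) ≈ -2.8
HCOO⁻: pKₐ(HCOOH) ≈ 3.8
H⁻: pKₐ(H₂) ≈ 36

OTf⁻ > OBs⁻ > HCOO⁻ > H⁻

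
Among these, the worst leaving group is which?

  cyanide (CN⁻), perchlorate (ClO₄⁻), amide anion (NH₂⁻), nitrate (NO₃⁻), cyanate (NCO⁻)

amide anion (NH₂⁻)

Rank by basicity of the departing species: weakest base leaves most easily.
perchlorate (ClO₄⁻): pKₐ(HClO₄) ≈ -10
nitrate (NO₃⁻): pKₐ(HNO₃) ≈ -1.3
cyanate (NCO⁻): pKₐ(HOCN) ≈ 3.5
cyanide (CN⁻): pKₐ(HCN) ≈ 9.2
amide anion (NH₂⁻): pKₐ(NH₃) ≈ 38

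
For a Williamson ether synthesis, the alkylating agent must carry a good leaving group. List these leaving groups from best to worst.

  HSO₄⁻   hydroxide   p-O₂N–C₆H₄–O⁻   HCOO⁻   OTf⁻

OTf⁻ > HSO₄⁻ > HCOO⁻ > p-O₂N–C₆H₄–O⁻ > hydroxide

The more stable X⁻ (or X) is on its own — i.e. the weaker a base it is — the better a leaving group it makes.
OTf⁻: pKₐ(CF₃SO₃H (triflic acid)) ≈ -14 — charge spread over three oxygens and a CF₃ group; the premier leaving group in synthesis
HSO₄⁻: pKₐ(H₂SO₄) ≈ -3
HCOO⁻: pKₐ(HCOOH) ≈ 3.8 — resonance-stabilised carboxylate
p-O₂N–C₆H₄–O⁻: pKₐ(p-nitrophenol) ≈ 7.2
hydroxide: pKₐ(H₂O) ≈ 15.7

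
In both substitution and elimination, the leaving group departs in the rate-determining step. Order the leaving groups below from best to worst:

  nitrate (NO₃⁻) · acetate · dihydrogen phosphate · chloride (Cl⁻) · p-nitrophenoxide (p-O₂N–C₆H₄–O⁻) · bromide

bromide > chloride (Cl⁻) > nitrate (NO₃⁻) > dihydrogen phosphate > acetate > p-nitrophenoxide (p-O₂N–C₆H₄–O⁻)

The more stable X⁻ (or X) is on its own — i.e. the weaker a base it is — the better a leaving group it makes.
bromide: pKₐ(HBr) ≈ -9
chloride (Cl⁻): pKₐ(HCl) ≈ -7 — moderately weak base
nitrate (NO₃⁻): pKₐ(HNO₃) ≈ -1.3 — resonance-delocalised over three oxygens
dihydrogen phosphate: pKₐ(H₃PO₄) ≈ 2.1
acetate: pKₐ(CH₃COOH) ≈ 4.8
p-nitrophenoxide (p-O₂N–C₆H₄–O⁻): pKₐ(p-nitrophenol) ≈ 7.2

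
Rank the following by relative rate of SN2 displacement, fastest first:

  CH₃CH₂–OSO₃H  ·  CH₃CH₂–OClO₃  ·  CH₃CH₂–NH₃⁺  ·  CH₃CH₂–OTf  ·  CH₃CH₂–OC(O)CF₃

CH₃CH₂–OTf > CH₃CH₂–OClO₃ > CH₃CH₂–OSO₃H > CH₃CH₂–OC(O)CF₃ > CH₃CH₂–NH₃⁺

Same R in every case — rank the leaving groups.
The more stable X⁻ (or X) is on its own — i.e. the weaker a base it is — the better a leaving group it makes.
CH₃CH₂–OTf loses OTf⁻: pKₐ(CF₃SO₃H (triflic acid)) ≈ -14
CH₃CH₂–OClO₃ loses ClO₄⁻: pKₐ(HClO₄) ≈ -10
CH₃CH₂–OSO₃H loses HSO₄⁻: pKₐ(H₂SO₄) ≈ -3
CH₃CH₂–OC(O)CF₃ loses CF₃COO⁻: pKₐ(CF₃COOH) ≈ 0.2
CH₃CH₂–NH₃⁺ loses NH₃: pKₐ(NH₄⁺) ≈ 9.2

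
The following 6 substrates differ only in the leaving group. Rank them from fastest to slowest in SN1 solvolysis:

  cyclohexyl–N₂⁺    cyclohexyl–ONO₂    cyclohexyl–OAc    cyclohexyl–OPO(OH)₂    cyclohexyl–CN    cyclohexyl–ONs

cyclohexyl–N₂⁺ > cyclohexyl–ONs > cyclohexyl–ONO₂ > cyclohexyl–OPO(OH)₂ > cyclohexyl–OAc > cyclohexyl–CN

Identical carbon frameworks mean the comparison reduces to leaving-group quality.
Rank by basicity of the departing species: weakest base leaves most easily.
cyclohexyl–N₂⁺ loses N₂: no meaningful conjugate acid; N₂ departs as an exceptionally stable neutral molecule
cyclohexyl–ONs loses ONs⁻: pKₐ(p-O₂NC₆H₄SO₃H) ≈ -3.5
cyclohexyl–ONO₂ loses NO₃⁻: pKₐ(HNO₃) ≈ -1.3
cyclohexyl–OPO(OH)₂ loses H₂PO₄⁻: pKₐ(H₃PO₄) ≈ 2.1
cyclohexyl–OAc loses AcO⁻: pKₐ(CH₃COOH) ≈ 4.8
cyclohexyl–CN loses CN⁻: pKₐ(HCN) ≈ 9.2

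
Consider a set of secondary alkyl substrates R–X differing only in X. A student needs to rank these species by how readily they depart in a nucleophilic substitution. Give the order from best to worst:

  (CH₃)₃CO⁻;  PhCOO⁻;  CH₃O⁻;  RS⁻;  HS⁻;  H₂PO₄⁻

Leaving-group ability tracks the stability of the departed species; conjugate-acid pKₐ is the usual yardstick (lower pKₐ → better LG).
H₂PO₄⁻: pKₐ(H₃PO₄) ≈ 2.1
PhCOO⁻: pKₐ(C₆H₅COOH) ≈ 4.2
HS⁻: pKₐ(H₂S) ≈ 7
RS⁻: pKₐ(RSH (a thiol)) ≈ 10.5
CH₃O⁻: pKₐ(CH₃OH) ≈ 15.5
(CH₃)₃CO⁻: pKₐ(t-BuOH) ≈ 18

H₂PO₄⁻ > PhCOO⁻ > HS⁻ > RS⁻ > CH₃O⁻ > (CH₃)₃CO⁻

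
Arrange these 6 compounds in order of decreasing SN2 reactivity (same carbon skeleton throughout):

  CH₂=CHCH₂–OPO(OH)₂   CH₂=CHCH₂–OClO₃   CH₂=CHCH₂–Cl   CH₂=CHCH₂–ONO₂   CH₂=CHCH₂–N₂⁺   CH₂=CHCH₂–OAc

The skeletons are identical, so relative rate is governed entirely by leaving-group ability.
Rank by basicity of the departing species: weakest base leaves most easily.
CH₂=CHCH₂–N₂⁺ loses N₂: no meaningful conjugate acid; N₂ departs as an exceptionally stable neutral molecule
CH₂=CHCH₂–OClO₃ loses ClO₄⁻: pKₐ(HClO₄) ≈ -10
CH₂=CHCH₂–Cl loses Cl⁻: pKₐ(HCl) ≈ -7
CH₂=CHCH₂–ONO₂ loses NO₃⁻: pKₐ(HNO₃) ≈ -1.3
CH₂=CHCH₂–OPO(OH)₂ loses H₂PO₄⁻: pKₐ(H₃PO₄) ≈ 2.1
CH₂=CHCH₂–OAc loses AcO⁻: pKₐ(CH₃COOH) ≈ 4.8

CH₂=CHCH₂–N₂⁺ > CH₂=CHCH₂–OClO₃ > CH₂=CHCH₂–Cl > CH₂=CHCH₂–ONO₂ > CH₂=CHCH₂–OPO(OH)₂ > CH₂=CHCH₂–OAc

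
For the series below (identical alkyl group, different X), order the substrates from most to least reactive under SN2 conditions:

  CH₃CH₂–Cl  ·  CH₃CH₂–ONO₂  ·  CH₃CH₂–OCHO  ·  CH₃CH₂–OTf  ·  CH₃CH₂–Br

CH₃CH₂–OTf > CH₃CH₂–Br > CH₃CH₂–Cl > CH₃CH₂–ONO₂ > CH₃CH₂–OCHO

Same R in every case — rank the leaving groups.
The more stable X⁻ (or X) is on its own — i.e. the weaker a base it is — the better a leaving group it makes.
CH₃CH₂–OTf loses OTf⁻: pKₐ(CF₃SO₃H (triflic acid)) ≈ -14
CH₃CH₂–Br loses Br⁻: pKₐ(HBr) ≈ -9
CH₃CH₂–Cl loses Cl⁻: pKₐ(HCl) ≈ -7
CH₃CH₂–ONO₂ loses NO₃⁻: pKₐ(HNO₃) ≈ -1.3
CH₃CH₂–OCHO loses HCOO⁻: pKₐ(HCOOH) ≈ 3.8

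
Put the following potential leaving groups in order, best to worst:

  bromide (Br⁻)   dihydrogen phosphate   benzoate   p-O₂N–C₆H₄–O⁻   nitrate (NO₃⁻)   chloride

bromide (Br⁻) > chloride > nitrate (NO₃⁻) > dihydrogen phosphate > benzoate > p-O₂N–C₆H₄–O⁻

bromide (Br⁻): pKₐ(HBr) ≈ -9
chloride: pKₐ(HCl) ≈ -7
nitrate (NO₃⁻): pKₐ(HNO₃) ≈ -1.3
dihydrogen phosphate: pKₐ(H₃PO₄) ≈ 2.1
benzoate: pKₐ(C₆H₅COOH) ≈ 4.2
p-O₂N–C₆H₄–O⁻: pKₐ(p-nitrophenol) ≈ 7.2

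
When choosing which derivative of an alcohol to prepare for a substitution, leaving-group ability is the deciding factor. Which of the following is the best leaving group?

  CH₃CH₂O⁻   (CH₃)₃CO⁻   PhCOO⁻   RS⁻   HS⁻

PhCOO⁻

A good leaving group is a weak base: the lower the pKₐ of its conjugate acid, the more readily it departs.
PhCOO⁻: pKₐ(C₆H₅COOH) ≈ 4.2
HS⁻: pKₐ(H₂S) ≈ 7
RS⁻: pKₐ(RSH (a thiol)) ≈ 10.5
CH₃CH₂O⁻: pKₐ(CH₃CH₂OH) ≈ 16
(CH₃)₃CO⁻: pKₐ(t-BuOH) ≈ 18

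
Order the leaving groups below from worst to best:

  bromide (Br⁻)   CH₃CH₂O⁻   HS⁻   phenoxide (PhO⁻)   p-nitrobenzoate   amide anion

amide anion < CH₃CH₂O⁻ < phenoxide (PhO⁻) < HS⁻ < p-nitrobenzoate < bromide (Br⁻)

Leaving-group ability tracks the stability of the departed species; conjugate-acid pKₐ is the usual yardstick (lower pKₐ → better LG).
bromide (Br⁻): pKₐ(HBr) ≈ -9
p-nitrobenzoate: pKₐ(p-nitrobenzoic acid) ≈ 3.4
HS⁻: pKₐ(H₂S) ≈ 7
phenoxide (PhO⁻): pKₐ(C₆H₅OH (phenol)) ≈ 10
CH₃CH₂O⁻: pKₐ(CH₃CH₂OH) ≈ 16
amide anion: pKₐ(NH₃) ≈ 38
The question asks for worst first, so the sequence is read in increasing leaving-group ability.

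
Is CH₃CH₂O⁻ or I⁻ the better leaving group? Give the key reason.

I⁻ is the better leaving group.
pKₐ(HI) ≈ -10 versus pKₐ(CH₃CH₂OH) ≈ 16: I⁻ is the much weaker base.
Large, highly polarisable; very weak base.

I⁻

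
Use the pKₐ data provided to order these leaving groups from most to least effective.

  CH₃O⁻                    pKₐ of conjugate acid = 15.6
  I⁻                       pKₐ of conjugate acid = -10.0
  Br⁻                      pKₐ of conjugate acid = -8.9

I⁻ > Br⁻ > CH₃O⁻

Lower conjugate-acid pKₐ ⇒ weaker base ⇒ better leaving group.
Sorting by the given values: I⁻ (-10.0), Br⁻ (-8.9), CH₃O⁻ (15.6).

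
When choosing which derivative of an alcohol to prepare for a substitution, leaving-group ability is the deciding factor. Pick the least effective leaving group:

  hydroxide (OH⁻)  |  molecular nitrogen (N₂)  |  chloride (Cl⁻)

hydroxide (OH⁻)

Leaving-group ability tracks the stability of the departed species; conjugate-acid pKₐ is the usual yardstick (lower pKₐ → better LG).
molecular nitrogen (N₂): no meaningful conjugate acid; N₂ departs as an exceptionally stable neutral molecule
chloride (Cl⁻): pKₐ(HCl) ≈ -7
hydroxide (OH⁻): pKₐ(H₂O) ≈ 15.7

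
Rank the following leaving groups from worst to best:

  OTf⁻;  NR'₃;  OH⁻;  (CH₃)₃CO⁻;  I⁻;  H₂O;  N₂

(CH₃)₃CO⁻ < OH⁻ < NR'₃ < H₂O < I⁻ < OTf⁻ < N₂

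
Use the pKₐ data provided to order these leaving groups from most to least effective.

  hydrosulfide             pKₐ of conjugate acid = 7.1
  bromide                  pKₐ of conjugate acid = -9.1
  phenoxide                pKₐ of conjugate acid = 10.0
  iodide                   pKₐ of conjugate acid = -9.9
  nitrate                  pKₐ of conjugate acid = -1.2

iodide > bromide > nitrate > hydrosulfide > phenoxide

Lower conjugate-acid pKₐ ⇒ weaker base ⇒ better leaving group.
Sorting by the given values: iodide (-9.9), bromide (-9.1), nitrate (-1.2), hydrosulfide (7.1), phenoxide (10.0).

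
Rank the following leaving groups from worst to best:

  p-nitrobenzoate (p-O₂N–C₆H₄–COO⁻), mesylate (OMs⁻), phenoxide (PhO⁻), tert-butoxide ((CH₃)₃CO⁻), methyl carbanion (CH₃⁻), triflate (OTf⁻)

methyl carbanion (CH₃⁻) < tert-butoxide ((CH₃)₃CO⁻) < phenoxide (PhO⁻) < p-nitrobenzoate (p-O₂N–C₆H₄–COO⁻) < mesylate (OMs⁻) < triflate (OTf⁻)

Leaving-group ability tracks the stability of the departed species; conjugate-acid pKₐ is the usual yardstick (lower pKₐ → better LG).
triflate (OTf⁻): pKₐ(CF₃SO₃H (triflic acid)) ≈ -14 — charge spread over three oxygens and a CF₃ group; the premier leaving group in synthesis
mesylate (OMs⁻): pKₐ(CH₃SO₃H (MsOH)) ≈ -1.9
p-nitrobenzoate (p-O₂N–C₆H₄–COO⁻): pKₐ(p-nitrobenzoic acid) ≈ 3.4 — electron-withdrawing nitro group stabilises the carboxylate
phenoxide (PhO⁻): pKₐ(C₆H₅OH (phenol)) ≈ 10 — resonance into the ring helps, but still a poor LG
tert-butoxide ((CH₃)₃CO⁻): pKₐ(t-BuOH) ≈ 18 — bulky, strongly basic alkoxide
methyl carbanion (CH₃⁻): pKₐ(CH₄) ≈ 48
Listed from poorest to best leaving group as asked.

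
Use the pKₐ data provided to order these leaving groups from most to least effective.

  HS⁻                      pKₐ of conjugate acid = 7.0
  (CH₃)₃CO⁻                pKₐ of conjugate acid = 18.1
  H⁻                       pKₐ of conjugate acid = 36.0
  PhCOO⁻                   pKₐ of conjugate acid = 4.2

PhCOO⁻ > HS⁻ > (CH₃)₃CO⁻ > H⁻

Lower conjugate-acid pKₐ ⇒ weaker base ⇒ better leaving group.
Sorting by the given values: PhCOO⁻ (4.2), HS⁻ (7.0), (CH₃)₃CO⁻ (18.1), H⁻ (36.0).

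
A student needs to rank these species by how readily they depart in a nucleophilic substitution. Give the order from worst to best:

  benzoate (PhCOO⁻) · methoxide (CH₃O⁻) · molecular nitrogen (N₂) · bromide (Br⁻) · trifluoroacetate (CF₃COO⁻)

methoxide (CH₃O⁻) < benzoate (PhCOO⁻) < trifluoroacetate (CF₃COO⁻) < bromide (Br⁻) < molecular nitrogen (N₂)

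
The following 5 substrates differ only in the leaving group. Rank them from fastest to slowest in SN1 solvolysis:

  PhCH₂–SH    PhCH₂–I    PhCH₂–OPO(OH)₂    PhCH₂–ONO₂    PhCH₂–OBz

With the same alkyl group throughout, only the leaving group differentiates the rates.
A good leaving group is a weak base: the lower the pKₐ of its conjugate acid, the more readily it departs.
PhCH₂–I loses I⁻: pKₐ(HI) ≈ -10
PhCH₂–ONO₂ loses NO₃⁻: pKₐ(HNO₃) ≈ -1.3
PhCH₂–OPO(OH)₂ loses H₂PO₄⁻: pKₐ(H₃PO₄) ≈ 2.1
PhCH₂–OBz loses PhCOO⁻: pKₐ(C₆H₅COOH) ≈ 4.2
PhCH₂–SH loses HS⁻: pKₐ(H₂S) ≈ 7

PhCH₂–I > PhCH₂–ONO₂ > PhCH₂–OPO(OH)₂ > PhCH₂–OBz > PhCH₂–SH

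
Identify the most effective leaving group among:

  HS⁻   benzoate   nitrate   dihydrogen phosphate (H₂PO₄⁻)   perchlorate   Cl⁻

perchlorate

perchlorate: pKₐ(HClO₄) ≈ -10
Cl⁻: pKₐ(HCl) ≈ -7
nitrate: pKₐ(HNO₃) ≈ -1.3
dihydrogen phosphate (H₂PO₄⁻): pKₐ(H₃PO₄) ≈ 2.1
benzoate: pKₐ(C₆H₅COOH) ≈ 4.2
HS⁻: pKₐ(H₂S) ≈ 7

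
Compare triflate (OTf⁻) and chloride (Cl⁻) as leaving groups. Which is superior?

triflate (OTf⁻)

triflate (OTf⁻) is the better leaving group.
pKₐ(CF₃SO₃H (triflic acid)) ≈ -14 versus pKₐ(HCl) ≈ -7: triflate (OTf⁻) is the much weaker base.
Charge spread over three oxygens and a CF₃ group; the premier leaving group in synthesis.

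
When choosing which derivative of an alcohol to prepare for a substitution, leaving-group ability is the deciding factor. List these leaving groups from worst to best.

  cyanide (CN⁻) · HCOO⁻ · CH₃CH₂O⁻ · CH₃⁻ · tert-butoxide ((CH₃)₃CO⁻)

Leaving-group ability tracks the stability of the departed species; conjugate-acid pKₐ is the usual yardstick (lower pKₐ → better LG).
HCOO⁻: pKₐ(HCOOH) ≈ 3.8 — resonance-stabilised carboxylate
cyanide (CN⁻): pKₐ(HCN) ≈ 9.2
CH₃CH₂O⁻: pKₐ(CH₃CH₂OH) ≈ 16 — strong base; alkoxides do not leave unassisted
tert-butoxide ((CH₃)₃CO⁻): pKₐ(t-BuOH) ≈ 18
CH₃⁻: pKₐ(CH₄) ≈ 48 — unstabilised carbanion; the worst conceivable leaving group
The question asks for worst first, so the sequence is read in increasing leaving-group ability.

CH₃⁻ < tert-butoxide ((CH₃)₃CO⁻) < CH₃CH₂O⁻ < cyanide (CN⁻) < HCOO⁻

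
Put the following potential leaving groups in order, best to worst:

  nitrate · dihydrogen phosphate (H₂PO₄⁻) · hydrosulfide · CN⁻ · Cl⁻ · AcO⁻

Cl⁻ > nitrate > dihydrogen phosphate (H₂PO₄⁻) > AcO⁻ > hydrosulfide > CN⁻

Leaving-group ability tracks the stability of the departed species; conjugate-acid pKₐ is the usual yardstick (lower pKₐ → better LG).
Cl⁻: pKₐ(HCl) ≈ -7
nitrate: pKₐ(HNO₃) ≈ -1.3
dihydrogen phosphate (H₂PO₄⁻): pKₐ(H₃PO₄) ≈ 2.1
AcO⁻: pKₐ(CH₃COOH) ≈ 4.8
hydrosulfide: pKₐ(H₂S) ≈ 7
CN⁻: pKₐ(HCN) ≈ 9.2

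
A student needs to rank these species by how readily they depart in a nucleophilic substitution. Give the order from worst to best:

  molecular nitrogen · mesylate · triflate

mesylate < triflate < molecular nitrogen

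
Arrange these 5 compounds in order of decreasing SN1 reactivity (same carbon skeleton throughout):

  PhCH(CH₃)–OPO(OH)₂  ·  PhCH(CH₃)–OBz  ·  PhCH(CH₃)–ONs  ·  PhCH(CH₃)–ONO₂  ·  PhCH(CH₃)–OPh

With the same alkyl group throughout, only the leaving group differentiates the rates.
Leaving-group ability tracks the stability of the departed species; conjugate-acid pKₐ is the usual yardstick (lower pKₐ → better LG).
PhCH(CH₃)–ONs loses ONs⁻: pKₐ(p-O₂NC₆H₄SO₃H) ≈ -3.5
PhCH(CH₃)–ONO₂ loses NO₃⁻: pKₐ(HNO₃) ≈ -1.3
PhCH(CH₃)–OPO(OH)₂ loses H₂PO₄⁻: pKₐ(H₃PO₄) ≈ 2.1
PhCH(CH₃)–OBz loses PhCOO⁻: pKₐ(C₆H₅COOH) ≈ 4.2
PhCH(CH₃)–OPh loses PhO⁻: pKₐ(C₆H₅OH (phenol)) ≈ 10

PhCH(CH₃)–ONs > PhCH(CH₃)–ONO₂ > PhCH(CH₃)–OPO(OH)₂ > PhCH(CH₃)–OBz > PhCH(CH₃)–OPh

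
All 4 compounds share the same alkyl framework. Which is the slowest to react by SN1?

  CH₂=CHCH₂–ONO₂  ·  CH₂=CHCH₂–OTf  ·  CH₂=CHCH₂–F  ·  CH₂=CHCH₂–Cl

With the same alkyl group throughout, only the leaving group differentiates the rates.
A good leaving group is a weak base: the lower the pKₐ of its conjugate acid, the more readily it departs.
CH₂=CHCH₂–OTf loses OTf⁻: pKₐ(CF₃SO₃H (triflic acid)) ≈ -14
CH₂=CHCH₂–Cl loses Cl⁻: pKₐ(HCl) ≈ -7
CH₂=CHCH₂–ONO₂ loses NO₃⁻: pKₐ(HNO₃) ≈ -1.3
CH₂=CHCH₂–F loses F⁻: pKₐ(HF) ≈ 3.2

CH₂=CHCH₂–F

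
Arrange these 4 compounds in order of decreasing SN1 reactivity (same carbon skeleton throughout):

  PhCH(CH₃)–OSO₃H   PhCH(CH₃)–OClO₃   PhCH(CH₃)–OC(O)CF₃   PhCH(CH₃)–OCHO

PhCH(CH₃)–OClO₃ > PhCH(CH₃)–OSO₃H > PhCH(CH₃)–OC(O)CF₃ > PhCH(CH₃)–OCHO

Same R in every case — rank the leaving groups.
Rank by basicity of the departing species: weakest base leaves most easily.
PhCH(CH₃)–OClO₃ loses ClO₄⁻: pKₐ(HClO₄) ≈ -10
PhCH(CH₃)–OSO₃H loses HSO₄⁻: pKₐ(H₂SO₄) ≈ -3
PhCH(CH₃)–OC(O)CF₃ loses CF₃COO⁻: pKₐ(CF₃COOH) ≈ 0.2
PhCH(CH₃)–OCHO loses HCOO⁻: pKₐ(HCOOH) ≈ 3.8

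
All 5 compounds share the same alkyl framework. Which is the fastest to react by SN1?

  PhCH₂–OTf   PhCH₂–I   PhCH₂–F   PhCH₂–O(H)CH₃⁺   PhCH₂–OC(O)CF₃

PhCH₂–OTf

Same R in every case — rank the leaving groups.
A good leaving group is a weak base: the lower the pKₐ of its conjugate acid, the more readily it departs.
PhCH₂–OTf loses OTf⁻: pKₐ(CF₃SO₃H (triflic acid)) ≈ -14
PhCH₂–I loses I⁻: pKₐ(HI) ≈ -10
PhCH₂–O(H)CH₃⁺ loses R'OH: pKₐ(R'OH₂⁺) ≈ -2.4
PhCH₂–OC(O)CF₃ loses CF₃COO⁻: pKₐ(CF₃COOH) ≈ 0.2
PhCH₂–F loses F⁻: pKₐ(HF) ≈ 3.2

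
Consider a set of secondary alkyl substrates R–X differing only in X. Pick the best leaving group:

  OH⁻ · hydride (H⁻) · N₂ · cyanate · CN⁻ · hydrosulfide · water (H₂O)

N₂: no meaningful conjugate acid; N₂ departs as an exceptionally stable neutral molecule
water (H₂O): pKₐ(H₃O⁺) ≈ -1.7
cyanate: pKₐ(HOCN) ≈ 3.5
hydrosulfide: pKₐ(H₂S) ≈ 7
CN⁻: pKₐ(HCN) ≈ 9.2
OH⁻: pKₐ(H₂O) ≈ 15.7
hydride (H⁻): pKₐ(H₂) ≈ 36

N₂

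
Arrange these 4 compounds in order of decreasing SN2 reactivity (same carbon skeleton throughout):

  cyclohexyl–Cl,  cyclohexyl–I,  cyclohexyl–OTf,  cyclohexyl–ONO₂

Identical carbon frameworks mean the comparison reduces to leaving-group quality.
Leaving-group ability tracks the stability of the departed species; conjugate-acid pKₐ is the usual yardstick (lower pKₐ → better LG).
cyclohexyl–OTf loses OTf⁻: pKₐ(CF₃SO₃H (triflic acid)) ≈ -14
cyclohexyl–I loses I⁻: pKₐ(HI) ≈ -10
cyclohexyl–Cl loses Cl⁻: pKₐ(HCl) ≈ -7
cyclohexyl–ONO₂ loses NO₃⁻: pKₐ(HNO₃) ≈ -1.3

cyclohexyl–OTf > cyclohexyl–I > cyclohexyl–Cl > cyclohexyl–ONO₂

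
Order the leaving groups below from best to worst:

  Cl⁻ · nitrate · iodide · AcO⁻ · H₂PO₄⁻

The more stable X⁻ (or X) is on its own — i.e. the weaker a base it is — the better a leaving group it makes.
iodide: pKₐ(HI) ≈ -10
Cl⁻: pKₐ(HCl) ≈ -7
nitrate: pKₐ(HNO₃) ≈ -1.3 — resonance-delocalised over three oxygens
H₂PO₄⁻: pKₐ(H₃PO₄) ≈ 2.1 — moderate base; biological leaving group after further activation
AcO⁻: pKₐ(CH₃COOH) ≈ 4.8 — resonance-stabilised but still a weak base

iodide > Cl⁻ > nitrate > H₂PO₄⁻ > AcO⁻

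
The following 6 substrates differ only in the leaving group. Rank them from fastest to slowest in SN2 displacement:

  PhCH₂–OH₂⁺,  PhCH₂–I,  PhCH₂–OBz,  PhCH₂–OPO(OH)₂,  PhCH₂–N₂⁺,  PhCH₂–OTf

Same R in every case — rank the leaving groups.
A good leaving group is a weak base: the lower the pKₐ of its conjugate acid, the more readily it departs.
PhCH₂–N₂⁺ loses N₂: no meaningful conjugate acid; N₂ departs as an exceptionally stable neutral molecule
PhCH₂–OTf loses OTf⁻: pKₐ(CF₃SO₃H (triflic acid)) ≈ -14
PhCH₂–I loses I⁻: pKₐ(HI) ≈ -10
PhCH₂–OH₂⁺ loses H₂O: pKₐ(H₃O⁺) ≈ -1.7
PhCH₂–OPO(OH)₂ loses H₂PO₄⁻: pKₐ(H₃PO₄) ≈ 2.1
PhCH₂–OBz loses PhCOO⁻: pKₐ(C₆H₅COOH) ≈ 4.2

PhCH₂–N₂⁺ > PhCH₂–OTf > PhCH₂–I > PhCH₂–OH₂⁺ > PhCH₂–OPO(OH)₂ > PhCH₂–OBz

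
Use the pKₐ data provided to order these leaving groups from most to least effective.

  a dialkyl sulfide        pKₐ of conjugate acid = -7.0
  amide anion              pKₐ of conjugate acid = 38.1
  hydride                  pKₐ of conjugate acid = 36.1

a dialkyl sulfide > hydride > amide anion

Lower conjugate-acid pKₐ ⇒ weaker base ⇒ better leaving group.
Sorting by the given values: a dialkyl sulfide (-7.0), hydride (36.1), amide anion (38.1).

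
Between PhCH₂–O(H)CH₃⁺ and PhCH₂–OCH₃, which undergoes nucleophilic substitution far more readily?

PhCH₂–O(H)CH₃⁺

From PhCH₂–OCH₃ the departing group would be CH₃O⁻ (pKₐ(CH₃OH) ≈ 15.5). Strong base; alkoxides do not leave unassisted.
From PhCH₂–O(H)CH₃⁺ the leaving group is R'OH (pKₐ(R'OH₂⁺) ≈ -2.4). Neutral; leaves from a protonated ether (an oxonium ion, R–O(H)R'⁺).
(In practice PhCH₂–O(H)CH₃⁺ is made from PhCH₂–OCH₃ by protonation with concentrated HI, allowing neutral methanol, rather than methoxide, to depart.)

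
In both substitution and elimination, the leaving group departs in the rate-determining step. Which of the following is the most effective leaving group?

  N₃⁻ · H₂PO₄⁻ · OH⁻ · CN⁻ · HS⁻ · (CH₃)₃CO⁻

Leaving-group ability tracks the stability of the departed species; conjugate-acid pKₐ is the usual yardstick (lower pKₐ → better LG).
H₂PO₄⁻: pKₐ(H₃PO₄) ≈ 2.1
N₃⁻: pKₐ(HN₃) ≈ 4.7
HS⁻: pKₐ(H₂S) ≈ 7
CN⁻: pKₐ(HCN) ≈ 9.2
OH⁻: pKₐ(H₂O) ≈ 15.7
(CH₃)₃CO⁻: pKₐ(t-BuOH) ≈ 18

H₂PO₄⁻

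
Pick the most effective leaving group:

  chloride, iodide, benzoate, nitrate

Leaving-group ability tracks the stability of the departed species; conjugate-acid pKₐ is the usual yardstick (lower pKₐ → better LG).
iodide: pKₐ(HI) ≈ -10
chloride: pKₐ(HCl) ≈ -7
nitrate: pKₐ(HNO₃) ≈ -1.3
benzoate: pKₐ(C₆H₅COOH) ≈ 4.2

iodide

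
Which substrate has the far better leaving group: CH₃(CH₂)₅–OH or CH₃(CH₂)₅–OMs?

From CH₃(CH₂)₅–OH the departing group would be OH⁻ (pKₐ(H₂O) ≈ 15.7). Strong base; essentially never leaves without prior activation.
From CH₃(CH₂)₅–OMs the leaving group is OMs⁻ (pKₐ(CH₃SO₃H (MsOH)) ≈ -1.9). Resonance-delocalised alkanesulfonate.
(In practice CH₃(CH₂)₅–OMs is made from CH₃(CH₂)₅–OH by treatment with MsCl / Et₃N, converting the hydroxyl into a mesylate.)

CH₃(CH₂)₅–OMs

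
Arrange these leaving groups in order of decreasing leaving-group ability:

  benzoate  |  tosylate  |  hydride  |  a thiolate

tosylate > benzoate > a thiolate > hydride

A good leaving group is a weak base: the lower the pKₐ of its conjugate acid, the more readily it departs.
tosylate: pKₐ(p-CH₃C₆H₄SO₃H (TsOH)) ≈ -2.8
benzoate: pKₐ(C₆H₅COOH) ≈ 4.2
a thiolate: pKₐ(RSH (a thiol)) ≈ 10.5 — moderately basic; rarely leaves without activation
hydride: pKₐ(H₂) ≈ 36 — extremely strong base; leaves only in special hydride-transfer contexts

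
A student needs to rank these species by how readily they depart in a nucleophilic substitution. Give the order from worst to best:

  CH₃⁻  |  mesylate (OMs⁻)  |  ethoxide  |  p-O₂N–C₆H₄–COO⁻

Rank by basicity of the departing species: weakest base leaves most easily.
mesylate (OMs⁻): pKₐ(CH₃SO₃H (MsOH)) ≈ -1.9
p-O₂N–C₆H₄–COO⁻: pKₐ(p-nitrobenzoic acid) ≈ 3.4
ethoxide: pKₐ(CH₃CH₂OH) ≈ 16
CH₃⁻: pKₐ(CH₄) ≈ 48
Reversing gives the worst-to-best order requested.

CH₃⁻ < ethoxide < p-O₂N–C₆H₄–COO⁻ < mesylate (OMs⁻)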